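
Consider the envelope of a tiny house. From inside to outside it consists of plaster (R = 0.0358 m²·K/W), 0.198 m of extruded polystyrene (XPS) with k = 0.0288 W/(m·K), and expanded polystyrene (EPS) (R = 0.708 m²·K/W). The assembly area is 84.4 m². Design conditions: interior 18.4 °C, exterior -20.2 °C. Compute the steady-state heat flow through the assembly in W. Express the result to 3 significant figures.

428 W

0.198/0.0288 = 6.875
R_total = 0.0358 + 6.875 + 0.708 = 7.619 m²·K/W
Q = A·ΔT/R = 84.4 × (18.4 − (-20.2)) / 7.619 = 427.6 W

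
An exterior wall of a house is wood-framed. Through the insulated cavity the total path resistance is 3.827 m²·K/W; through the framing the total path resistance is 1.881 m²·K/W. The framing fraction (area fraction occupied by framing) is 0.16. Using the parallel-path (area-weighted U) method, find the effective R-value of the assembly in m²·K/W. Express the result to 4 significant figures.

U_eff = 0.84/3.827 + 0.16/1.881 = 0.21949 + 0.085061 = 0.30455
R_eff = 1/U_eff = 3.2835 m²·K/W

3.283 m²·K/W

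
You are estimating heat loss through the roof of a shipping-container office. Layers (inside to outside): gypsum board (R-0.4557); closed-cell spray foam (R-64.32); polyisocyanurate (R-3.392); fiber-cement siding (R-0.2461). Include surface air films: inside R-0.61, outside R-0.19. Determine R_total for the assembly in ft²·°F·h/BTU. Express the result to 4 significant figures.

R_total = 0.61 + 0.4557 + 64.32 + 3.392 + 0.2461 + 0.19 = 69.214 ft²·°F·h/BTU

69.21 ft²·°F·h/BTU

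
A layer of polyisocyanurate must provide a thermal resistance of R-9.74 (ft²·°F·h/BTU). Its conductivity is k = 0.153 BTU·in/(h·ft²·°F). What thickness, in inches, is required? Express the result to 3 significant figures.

1.49 in

L = R × k = 9.74 × 0.153 = 1.49 in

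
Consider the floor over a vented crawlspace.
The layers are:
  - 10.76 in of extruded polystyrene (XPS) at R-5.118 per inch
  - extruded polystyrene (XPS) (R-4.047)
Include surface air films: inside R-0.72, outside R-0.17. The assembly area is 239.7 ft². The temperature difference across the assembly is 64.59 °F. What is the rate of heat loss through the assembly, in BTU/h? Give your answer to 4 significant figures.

258.0 BTU/h

10.76 × 5.118 = 55.07
R_total = 0.72 + 55.07 + 4.047 + 0.17 = 60.007 ft²·°F·h/BTU
Q = A·ΔT/R = 239.7 × 64.59 / 60.007 = 258.01 BTU/h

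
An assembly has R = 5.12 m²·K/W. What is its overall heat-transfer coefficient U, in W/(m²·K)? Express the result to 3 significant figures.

U = 1/R = 1/5.12 = 0.1953

0.195 W/(m²·K)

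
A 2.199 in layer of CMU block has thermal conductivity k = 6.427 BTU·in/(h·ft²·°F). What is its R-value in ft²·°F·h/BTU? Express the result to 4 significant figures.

R = L/k = 2.199/6.427 = 0.34215 ft²·°F·h/BTU

0.3422 ft²·°F·h/BTU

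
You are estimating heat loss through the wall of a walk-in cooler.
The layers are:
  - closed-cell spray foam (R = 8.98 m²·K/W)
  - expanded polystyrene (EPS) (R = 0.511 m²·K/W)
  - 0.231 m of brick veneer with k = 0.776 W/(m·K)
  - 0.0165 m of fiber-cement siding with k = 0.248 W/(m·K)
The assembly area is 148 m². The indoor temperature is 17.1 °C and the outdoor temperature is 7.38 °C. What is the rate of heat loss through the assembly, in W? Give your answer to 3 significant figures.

146 W

0.231/0.776 = 0.2977
0.0165/0.248 = 0.06653
R_total = 8.98 + 0.511 + 0.2977 + 0.06653 = 9.855 m²·K/W
Q = A·ΔT/R = 148 × (17.1 − 7.38) / 9.855 = 146 W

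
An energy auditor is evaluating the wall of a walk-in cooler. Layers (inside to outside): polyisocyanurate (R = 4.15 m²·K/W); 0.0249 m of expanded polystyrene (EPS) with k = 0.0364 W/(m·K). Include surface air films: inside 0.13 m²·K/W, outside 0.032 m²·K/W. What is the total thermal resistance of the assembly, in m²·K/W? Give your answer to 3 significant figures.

5.00 m²·K/W

0.0249/0.0364 = 0.6841
R_total = 0.13 + 4.15 + 0.6841 + 0.032 = 4.996 m²·K/W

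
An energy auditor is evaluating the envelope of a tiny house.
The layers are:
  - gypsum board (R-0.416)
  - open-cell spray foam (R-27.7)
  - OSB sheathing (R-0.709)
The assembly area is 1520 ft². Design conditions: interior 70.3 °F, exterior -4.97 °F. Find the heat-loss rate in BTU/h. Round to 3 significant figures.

3970 BTU/h

R_total = 0.416 + 27.7 + 0.709 = 28.82 ft²·°F·h/BTU
Q = A·ΔT/R = 1520 × (70.3 − (-4.97)) / 28.82 = 3969 BTU/h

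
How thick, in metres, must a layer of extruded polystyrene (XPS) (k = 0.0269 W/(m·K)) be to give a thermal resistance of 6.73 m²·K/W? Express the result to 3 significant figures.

L = R·k = 6.73 × 0.0269 = 0.181 m

0.181 m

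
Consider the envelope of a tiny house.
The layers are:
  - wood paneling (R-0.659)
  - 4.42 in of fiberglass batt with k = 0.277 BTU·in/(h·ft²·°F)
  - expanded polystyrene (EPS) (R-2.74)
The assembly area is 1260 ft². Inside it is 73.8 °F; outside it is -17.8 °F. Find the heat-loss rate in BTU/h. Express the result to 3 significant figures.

5960 BTU/h

4.42/0.277 = 15.96
R_total = 0.659 + 15.96 + 2.74 = 19.36 ft²·°F·h/BTU
Q = A·ΔT/R = 1260 × (73.8 − (-17.8)) / 19.36 = 5963 BTU/h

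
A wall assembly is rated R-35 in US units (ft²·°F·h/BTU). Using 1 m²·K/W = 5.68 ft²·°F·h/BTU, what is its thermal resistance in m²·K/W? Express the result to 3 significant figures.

R_SI = 35/5.68 = 6.162

6.16 m²·K/W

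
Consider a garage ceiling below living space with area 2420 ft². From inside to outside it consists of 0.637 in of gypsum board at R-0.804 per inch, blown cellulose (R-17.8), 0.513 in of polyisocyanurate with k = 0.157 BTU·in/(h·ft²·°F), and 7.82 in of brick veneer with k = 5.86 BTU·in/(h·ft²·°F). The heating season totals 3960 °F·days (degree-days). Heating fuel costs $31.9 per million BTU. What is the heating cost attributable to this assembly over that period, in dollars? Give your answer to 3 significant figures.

320 dollars

0.637 × 0.804 = 0.5121
0.513/0.157 = 3.268
7.82/5.86 = 1.334
R_total = 0.5121 + 17.8 + 3.268 + 1.334 = 22.91 ft²·°F·h/BTU
E = A × HDD × 24 / R = 2420 × 3960 × 24 / 22.91 = 10040000 BTU
Cost = 10040000/10⁶ × 31.9 = $320.2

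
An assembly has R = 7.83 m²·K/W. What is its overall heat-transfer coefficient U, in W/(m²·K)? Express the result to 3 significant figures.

U = 1/R = 1/7.83 = 0.1277

0.128 W/(m²·K)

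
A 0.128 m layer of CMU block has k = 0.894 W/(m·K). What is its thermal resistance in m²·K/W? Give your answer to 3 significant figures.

R = L/k = 0.128/0.894 = 0.1432 m²·K/W

0.143 m²·K/W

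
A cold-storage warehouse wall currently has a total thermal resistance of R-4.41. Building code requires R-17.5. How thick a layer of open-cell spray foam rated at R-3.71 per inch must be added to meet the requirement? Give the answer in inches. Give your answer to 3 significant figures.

3.53 in

ΔR = 17.5 − 4.41 = 13.09 ft²·°F·h/BTU
L = ΔR / (R/in) = 13.09/3.71 = 3.528 in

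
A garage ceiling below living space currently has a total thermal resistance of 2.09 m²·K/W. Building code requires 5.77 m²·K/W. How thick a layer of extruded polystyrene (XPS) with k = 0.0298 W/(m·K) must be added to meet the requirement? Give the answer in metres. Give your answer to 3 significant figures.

0.110 m

ΔR = 5.77 − 2.09 = 3.68 m²·K/W
L = ΔR × k = 3.68 × 0.0298 = 0.1097 m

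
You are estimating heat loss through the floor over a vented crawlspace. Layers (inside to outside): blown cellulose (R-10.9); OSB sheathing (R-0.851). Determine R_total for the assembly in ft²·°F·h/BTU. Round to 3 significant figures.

11.8 ft²·°F·h/BTU

R_total = 10.9 + 0.851 = 11.75 ft²·°F·h/BTU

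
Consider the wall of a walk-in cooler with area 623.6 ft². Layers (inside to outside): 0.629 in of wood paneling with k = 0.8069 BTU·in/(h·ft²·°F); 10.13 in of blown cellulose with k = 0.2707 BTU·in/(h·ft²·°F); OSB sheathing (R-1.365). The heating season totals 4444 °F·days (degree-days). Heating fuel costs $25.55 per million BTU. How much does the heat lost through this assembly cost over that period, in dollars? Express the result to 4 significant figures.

0.629/0.8069 = 0.77953
10.13/0.2707 = 37.421
R_total = 0.77953 + 37.421 + 1.365 = 39.566 ft²·°F·h/BTU
E = A × HDD × 24 / R = 623.6 × 4444 × 24 / 39.566 = 1681000 BTU
Cost = 1681000/10⁶ × 25.55 = $42.95

42.95 dollars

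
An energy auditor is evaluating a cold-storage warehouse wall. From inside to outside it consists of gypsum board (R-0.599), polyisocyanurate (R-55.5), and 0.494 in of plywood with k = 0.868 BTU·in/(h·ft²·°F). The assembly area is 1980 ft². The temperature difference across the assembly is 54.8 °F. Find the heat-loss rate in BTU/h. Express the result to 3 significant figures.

1910 BTU/h

0.494/0.868 = 0.5691
R_total = 0.599 + 55.5 + 0.5691 = 56.67 ft²·°F·h/BTU
Q = A·ΔT/R = 1980 × 54.8 / 56.67 = 1915 BTU/h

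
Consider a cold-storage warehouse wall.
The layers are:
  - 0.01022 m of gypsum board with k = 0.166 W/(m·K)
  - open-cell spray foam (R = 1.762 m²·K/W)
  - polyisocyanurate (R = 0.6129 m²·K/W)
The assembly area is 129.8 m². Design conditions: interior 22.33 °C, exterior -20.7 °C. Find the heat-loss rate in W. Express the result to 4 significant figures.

0.01022/0.166 = 0.061566
R_total = 0.061566 + 1.762 + 0.6129 = 2.4365 m²·K/W
Q = A·ΔT/R = 129.8 × (22.33 − (-20.7)) / 2.4365 = 2292.4 W

2292 W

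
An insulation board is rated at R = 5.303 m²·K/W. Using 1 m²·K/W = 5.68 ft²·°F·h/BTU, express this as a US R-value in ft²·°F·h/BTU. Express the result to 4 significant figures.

30.12 ft²·°F·h/BTU

R_US = 5.303 × 5.68 = 30.121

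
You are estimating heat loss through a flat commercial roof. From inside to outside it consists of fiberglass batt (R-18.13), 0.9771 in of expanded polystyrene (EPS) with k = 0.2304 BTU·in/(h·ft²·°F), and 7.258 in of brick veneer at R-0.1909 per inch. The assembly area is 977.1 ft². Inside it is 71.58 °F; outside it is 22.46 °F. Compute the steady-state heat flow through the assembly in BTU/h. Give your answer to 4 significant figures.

0.9771/0.2304 = 4.2409
7.258 × 0.1909 = 1.3856
R_total = 18.13 + 4.2409 + 1.3856 = 23.756 ft²·°F·h/BTU
Q = A·ΔT/R = 977.1 × (71.58 − 22.46) / 23.756 = 2020.3 BTU/h

2020 BTU/h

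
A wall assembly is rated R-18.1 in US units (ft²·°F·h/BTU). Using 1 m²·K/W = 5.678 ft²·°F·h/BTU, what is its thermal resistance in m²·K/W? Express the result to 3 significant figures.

R_SI = 18.1/5.678 = 3.188

3.19 m²·K/W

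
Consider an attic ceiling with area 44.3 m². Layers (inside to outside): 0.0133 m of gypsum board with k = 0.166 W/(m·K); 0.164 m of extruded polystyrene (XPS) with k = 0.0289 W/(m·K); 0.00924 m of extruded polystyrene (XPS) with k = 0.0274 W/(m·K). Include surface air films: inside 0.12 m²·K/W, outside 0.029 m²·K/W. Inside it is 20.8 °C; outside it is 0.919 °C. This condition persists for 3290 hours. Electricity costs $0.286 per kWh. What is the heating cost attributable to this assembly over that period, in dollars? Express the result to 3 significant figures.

133 dollars

0.0133/0.166 = 0.08012
0.164/0.0289 = 5.675
0.00924/0.0274 = 0.3372
R_total = 0.12 + 0.08012 + 5.675 + 0.3372 + 0.029 = 6.241 m²·K/W
Q = 44.3 × (20.8 − 0.919) / 6.241 = 141.1 W
E = 141.1 W × 3290 h / 1000 = 464.3 kWh
Cost = 464.3 × 0.286 = $132.8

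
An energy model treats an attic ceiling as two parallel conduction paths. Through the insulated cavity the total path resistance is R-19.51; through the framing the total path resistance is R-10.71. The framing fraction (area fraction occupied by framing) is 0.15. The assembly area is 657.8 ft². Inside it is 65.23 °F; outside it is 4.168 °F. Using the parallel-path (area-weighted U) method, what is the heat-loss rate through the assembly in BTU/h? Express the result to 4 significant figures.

2313 BTU/h

U_eff = 0.85/19.51 + 0.15/10.71 = 0.043567 + 0.014006 = 0.057573
R_eff = 1/U_eff = 17.369 ft²·°F·h/BTU
Q = 657.8 × (65.23 − 4.168) / 17.369 = 2312.5 BTU/h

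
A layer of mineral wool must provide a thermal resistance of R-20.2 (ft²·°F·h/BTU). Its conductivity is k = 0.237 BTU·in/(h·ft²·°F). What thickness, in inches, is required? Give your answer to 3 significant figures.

L = R × k = 20.2 × 0.237 = 4.787 in

4.79 in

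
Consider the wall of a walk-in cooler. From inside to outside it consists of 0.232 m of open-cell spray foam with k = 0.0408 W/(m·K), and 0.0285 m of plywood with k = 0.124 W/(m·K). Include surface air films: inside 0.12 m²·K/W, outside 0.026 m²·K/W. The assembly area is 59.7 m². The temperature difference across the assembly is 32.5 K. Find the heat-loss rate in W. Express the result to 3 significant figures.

0.232/0.0408 = 5.686
0.0285/0.124 = 0.2298
R_total = 0.12 + 5.686 + 0.2298 + 0.026 = 6.062 m²·K/W
Q = A·ΔT/R = 59.7 × 32.5 / 6.062 = 320.1 W

320 W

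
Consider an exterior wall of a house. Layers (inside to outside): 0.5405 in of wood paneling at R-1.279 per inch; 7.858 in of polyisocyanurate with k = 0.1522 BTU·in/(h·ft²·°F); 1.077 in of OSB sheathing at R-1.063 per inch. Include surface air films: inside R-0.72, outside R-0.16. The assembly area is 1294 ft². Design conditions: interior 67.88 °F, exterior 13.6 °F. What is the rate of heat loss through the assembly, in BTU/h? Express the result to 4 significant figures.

1292 BTU/h

0.5405 × 1.279 = 0.6913
7.858/0.1522 = 51.629
1.077 × 1.063 = 1.1449
R_total = 0.72 + 0.6913 + 51.629 + 1.1449 + 0.16 = 54.346 ft²·°F·h/BTU
Q = A·ΔT/R = 1294 × (67.88 − 13.6) / 54.346 = 1292.4 BTU/h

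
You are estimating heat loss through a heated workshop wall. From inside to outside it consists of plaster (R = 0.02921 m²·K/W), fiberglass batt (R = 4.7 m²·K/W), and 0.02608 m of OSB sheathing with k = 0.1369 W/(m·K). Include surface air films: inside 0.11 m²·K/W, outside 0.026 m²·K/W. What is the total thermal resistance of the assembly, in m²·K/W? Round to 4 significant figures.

0.02608/0.1369 = 0.1905
R_total = 0.11 + 0.02921 + 4.7 + 0.1905 + 0.026 = 5.0557 m²·K/W

5.056 m²·K/W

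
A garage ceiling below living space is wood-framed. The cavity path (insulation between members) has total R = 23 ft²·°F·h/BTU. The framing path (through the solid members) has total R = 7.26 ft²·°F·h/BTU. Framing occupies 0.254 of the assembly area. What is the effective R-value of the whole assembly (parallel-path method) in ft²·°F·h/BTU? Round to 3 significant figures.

U_eff = 0.746/23 + 0.254/7.26 = 0.03243 + 0.03499 = 0.06742
R_eff = 1/U_eff = 14.83 ft²·°F·h/BTU

14.8 ft²·°F·h/BTU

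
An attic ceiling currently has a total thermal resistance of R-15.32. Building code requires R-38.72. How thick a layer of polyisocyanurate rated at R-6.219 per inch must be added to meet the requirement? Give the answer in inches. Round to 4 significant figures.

ΔR = 38.72 − 15.32 = 23.4 ft²·°F·h/BTU
L = ΔR / (R/in) = 23.4/6.219 = 3.7627 in

3.763 in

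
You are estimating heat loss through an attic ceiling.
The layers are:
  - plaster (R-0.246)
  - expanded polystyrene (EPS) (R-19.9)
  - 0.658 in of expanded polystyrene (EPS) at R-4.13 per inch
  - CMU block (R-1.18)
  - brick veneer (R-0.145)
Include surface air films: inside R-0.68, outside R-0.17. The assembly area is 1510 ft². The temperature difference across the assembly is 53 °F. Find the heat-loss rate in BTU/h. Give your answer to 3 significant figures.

0.658 × 4.13 = 2.718
R_total = 0.68 + 0.246 + 19.9 + 2.718 + 1.18 + 0.145 + 0.17 = 25.04 ft²·°F·h/BTU
Q = A·ΔT/R = 1510 × 53 / 25.04 = 3196 BTU/h

3200 BTU/h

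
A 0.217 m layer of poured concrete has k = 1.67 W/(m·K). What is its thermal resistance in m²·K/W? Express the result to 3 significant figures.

0.130 m²·K/W

R = L/k = 0.217/1.67 = 0.1299 m²·K/W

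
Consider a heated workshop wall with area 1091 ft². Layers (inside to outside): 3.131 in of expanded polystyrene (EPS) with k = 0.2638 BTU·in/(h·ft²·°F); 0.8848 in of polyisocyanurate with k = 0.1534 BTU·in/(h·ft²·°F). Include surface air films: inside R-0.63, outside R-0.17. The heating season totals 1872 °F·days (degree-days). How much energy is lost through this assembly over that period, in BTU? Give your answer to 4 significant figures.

3.131/0.2638 = 11.869
0.8848/0.1534 = 5.7679
R_total = 0.63 + 11.869 + 5.7679 + 0.17 = 18.437 ft²·°F·h/BTU
E = A × HDD × 24 / R = 1091 × 1872 × 24 / 18.437 = 2658600 BTU

2659000 BTU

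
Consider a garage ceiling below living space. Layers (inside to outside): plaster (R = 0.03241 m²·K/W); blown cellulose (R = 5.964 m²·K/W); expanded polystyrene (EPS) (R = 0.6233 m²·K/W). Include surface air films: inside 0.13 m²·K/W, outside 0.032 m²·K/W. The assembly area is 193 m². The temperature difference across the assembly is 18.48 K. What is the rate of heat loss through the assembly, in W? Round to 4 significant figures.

525.9 W

R_total = 0.13 + 0.03241 + 5.964 + 0.6233 + 0.032 = 6.7817 m²·K/W
Q = A·ΔT/R = 193 × 18.48 / 6.7817 = 525.92 W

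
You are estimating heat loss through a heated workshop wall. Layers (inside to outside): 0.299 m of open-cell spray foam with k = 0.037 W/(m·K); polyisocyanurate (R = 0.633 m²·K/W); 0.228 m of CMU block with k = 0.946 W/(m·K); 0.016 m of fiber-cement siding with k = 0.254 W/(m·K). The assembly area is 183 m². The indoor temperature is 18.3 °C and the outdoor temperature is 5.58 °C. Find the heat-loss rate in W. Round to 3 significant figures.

0.299/0.037 = 8.081
0.228/0.946 = 0.241
0.016/0.254 = 0.06299
R_total = 8.081 + 0.633 + 0.241 + 0.06299 = 9.018 m²·K/W
Q = A·ΔT/R = 183 × (18.3 − 5.58) / 9.018 = 258.1 W

258 W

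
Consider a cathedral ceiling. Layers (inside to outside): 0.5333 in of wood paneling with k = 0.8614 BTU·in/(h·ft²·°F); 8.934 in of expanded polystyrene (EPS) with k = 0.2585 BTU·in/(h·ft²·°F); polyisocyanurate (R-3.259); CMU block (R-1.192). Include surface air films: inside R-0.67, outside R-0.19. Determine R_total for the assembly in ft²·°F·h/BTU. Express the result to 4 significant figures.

40.49 ft²·°F·h/BTU

0.5333/0.8614 = 0.61911
8.934/0.2585 = 34.561
R_total = 0.67 + 0.61911 + 34.561 + 3.259 + 1.192 + 0.19 = 40.491 ft²·°F·h/BTU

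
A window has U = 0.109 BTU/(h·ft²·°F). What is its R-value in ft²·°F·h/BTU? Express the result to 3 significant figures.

9.17 ft²·°F·h/BTU

R = 1/U = 1/0.109 = 9.174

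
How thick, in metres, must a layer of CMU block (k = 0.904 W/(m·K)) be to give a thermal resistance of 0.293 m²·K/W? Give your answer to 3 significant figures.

L = R·k = 0.293 × 0.904 = 0.2649 m

0.265 m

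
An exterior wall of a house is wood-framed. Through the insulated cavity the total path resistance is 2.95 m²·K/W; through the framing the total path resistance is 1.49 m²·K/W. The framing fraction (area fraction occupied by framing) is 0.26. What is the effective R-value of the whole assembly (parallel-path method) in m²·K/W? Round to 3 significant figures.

2.35 m²·K/W

U_eff = 0.74/2.95 + 0.26/1.49 = 0.2508 + 0.1745 = 0.4253
R_eff = 1/U_eff = 2.351 m²·K/W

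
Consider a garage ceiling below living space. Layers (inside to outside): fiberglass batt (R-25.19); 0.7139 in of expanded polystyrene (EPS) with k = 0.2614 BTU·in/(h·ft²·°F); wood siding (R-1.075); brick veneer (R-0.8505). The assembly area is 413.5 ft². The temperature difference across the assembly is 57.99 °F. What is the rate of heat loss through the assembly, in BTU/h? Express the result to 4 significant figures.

0.7139/0.2614 = 2.7311
R_total = 25.19 + 2.7311 + 1.075 + 0.8505 = 29.847 ft²·°F·h/BTU
Q = A·ΔT/R = 413.5 × 57.99 / 29.847 = 803.4 BTU/h

803.4 BTU/h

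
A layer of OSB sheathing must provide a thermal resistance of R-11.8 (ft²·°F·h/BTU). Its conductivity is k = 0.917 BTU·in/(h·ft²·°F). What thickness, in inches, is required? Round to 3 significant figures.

10.8 in

L = R × k = 11.8 × 0.917 = 10.82 in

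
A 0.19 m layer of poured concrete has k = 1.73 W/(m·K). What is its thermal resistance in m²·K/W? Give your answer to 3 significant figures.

0.110 m²·K/W

R = L/k = 0.19/1.73 = 0.1098 m²·K/W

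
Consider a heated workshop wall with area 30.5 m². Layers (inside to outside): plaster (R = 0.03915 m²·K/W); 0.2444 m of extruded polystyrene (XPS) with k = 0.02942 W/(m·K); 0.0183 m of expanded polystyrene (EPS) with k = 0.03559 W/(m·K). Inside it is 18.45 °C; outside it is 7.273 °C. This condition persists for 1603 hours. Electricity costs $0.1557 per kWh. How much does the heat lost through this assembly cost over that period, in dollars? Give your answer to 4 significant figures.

9.602 dollars

0.2444/0.02942 = 8.3073
0.0183/0.03559 = 0.51419
R_total = 0.03915 + 8.3073 + 0.51419 = 8.8606 m²·K/W
Q = 30.5 × (18.45 − 7.273) / 8.8606 = 38.473 W
E = 38.473 W × 1603 h / 1000 = 61.673 kWh
Cost = 61.673 × 0.1557 = $9.6025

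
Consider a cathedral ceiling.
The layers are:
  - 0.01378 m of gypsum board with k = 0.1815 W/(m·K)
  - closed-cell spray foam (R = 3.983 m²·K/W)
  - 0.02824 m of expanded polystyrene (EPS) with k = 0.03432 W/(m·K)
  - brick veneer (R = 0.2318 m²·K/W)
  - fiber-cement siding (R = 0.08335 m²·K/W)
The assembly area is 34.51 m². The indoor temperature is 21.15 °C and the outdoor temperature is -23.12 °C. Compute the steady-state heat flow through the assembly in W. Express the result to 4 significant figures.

294.0 W

0.01378/0.1815 = 0.075923
0.02824/0.03432 = 0.82284
R_total = 0.075923 + 3.983 + 0.82284 + 0.2318 + 0.08335 = 5.1969 m²·K/W
Q = A·ΔT/R = 34.51 × (21.15 − (-23.12)) / 5.1969 = 293.97 W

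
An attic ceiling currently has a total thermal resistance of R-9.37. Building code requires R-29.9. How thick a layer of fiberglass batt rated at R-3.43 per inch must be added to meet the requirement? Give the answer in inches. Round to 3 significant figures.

ΔR = 29.9 − 9.37 = 20.53 ft²·°F·h/BTU
L = ΔR / (R/in) = 20.53/3.43 = 5.985 in

5.99 in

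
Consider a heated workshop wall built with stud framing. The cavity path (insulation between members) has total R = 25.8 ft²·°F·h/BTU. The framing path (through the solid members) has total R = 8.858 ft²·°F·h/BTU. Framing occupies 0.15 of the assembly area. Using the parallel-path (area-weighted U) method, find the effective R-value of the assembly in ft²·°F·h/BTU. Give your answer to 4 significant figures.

U_eff = 0.85/25.8 + 0.15/8.858 = 0.032946 + 0.016934 = 0.04988
R_eff = 1/U_eff = 20.048 ft²·°F·h/BTU

20.05 ft²·°F·h/BTU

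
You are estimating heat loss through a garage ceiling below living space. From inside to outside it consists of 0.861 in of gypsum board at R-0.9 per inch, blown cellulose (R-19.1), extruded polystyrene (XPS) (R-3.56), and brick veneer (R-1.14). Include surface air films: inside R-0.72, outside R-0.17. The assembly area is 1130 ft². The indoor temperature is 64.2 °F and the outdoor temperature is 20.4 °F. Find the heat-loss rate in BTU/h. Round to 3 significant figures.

1940 BTU/h

0.861 × 0.9 = 0.7749
R_total = 0.72 + 0.7749 + 19.1 + 3.56 + 1.14 + 0.17 = 25.46 ft²·°F·h/BTU
Q = A·ΔT/R = 1130 × (64.2 − 20.4) / 25.46 = 1944 BTU/h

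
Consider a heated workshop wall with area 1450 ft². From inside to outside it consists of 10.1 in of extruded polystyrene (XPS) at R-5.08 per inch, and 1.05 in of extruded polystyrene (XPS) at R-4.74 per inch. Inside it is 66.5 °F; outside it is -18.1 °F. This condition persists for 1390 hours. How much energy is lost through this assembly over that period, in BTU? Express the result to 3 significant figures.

10.1 × 5.08 = 51.31
1.05 × 4.74 = 4.977
R_total = 51.31 + 4.977 = 56.28 ft²·°F·h/BTU
Q = 1450 × (66.5 − (-18.1)) / 56.28 = 2179 BTU/h
E = 2179 × 1390 = 3029000 BTU

3030000 BTU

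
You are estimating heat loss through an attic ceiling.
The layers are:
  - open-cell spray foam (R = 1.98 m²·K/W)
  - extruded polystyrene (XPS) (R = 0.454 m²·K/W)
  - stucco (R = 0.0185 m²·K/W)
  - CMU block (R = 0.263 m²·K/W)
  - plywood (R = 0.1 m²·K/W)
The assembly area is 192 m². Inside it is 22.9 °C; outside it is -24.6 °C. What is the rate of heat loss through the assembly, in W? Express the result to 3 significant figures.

3240 W

R_total = 1.98 + 0.454 + 0.0185 + 0.263 + 0.1 = 2.816 m²·K/W
Q = A·ΔT/R = 192 × (22.9 − (-24.6)) / 2.816 = 3239 W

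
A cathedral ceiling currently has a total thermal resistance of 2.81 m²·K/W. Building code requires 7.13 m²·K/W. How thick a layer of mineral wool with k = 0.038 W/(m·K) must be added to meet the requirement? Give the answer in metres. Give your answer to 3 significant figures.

ΔR = 7.13 − 2.81 = 4.32 m²·K/W
L = ΔR × k = 4.32 × 0.038 = 0.1642 m

0.164 m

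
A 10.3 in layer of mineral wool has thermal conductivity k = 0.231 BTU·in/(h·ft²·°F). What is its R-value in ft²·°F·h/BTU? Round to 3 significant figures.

R = L/k = 10.3/0.231 = 44.59 ft²·°F·h/BTU

44.6 ft²·°F·h/BTU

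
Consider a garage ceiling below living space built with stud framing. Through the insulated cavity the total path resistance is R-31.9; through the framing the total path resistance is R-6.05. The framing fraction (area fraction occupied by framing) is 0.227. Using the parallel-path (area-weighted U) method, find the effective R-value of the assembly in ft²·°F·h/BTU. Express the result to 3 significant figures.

U_eff = 0.773/31.9 + 0.227/6.05 = 0.02423 + 0.03752 = 0.06175
R_eff = 1/U_eff = 16.19 ft²·°F·h/BTU

16.2 ft²·°F·h/BTU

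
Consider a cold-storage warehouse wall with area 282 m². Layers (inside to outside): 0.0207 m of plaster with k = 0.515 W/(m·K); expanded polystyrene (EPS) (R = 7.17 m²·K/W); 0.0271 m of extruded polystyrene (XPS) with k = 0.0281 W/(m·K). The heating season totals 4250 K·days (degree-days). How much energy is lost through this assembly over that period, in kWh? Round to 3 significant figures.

0.0207/0.515 = 0.04019
0.0271/0.0281 = 0.9644
R_total = 0.04019 + 7.17 + 0.9644 = 8.175 m²·K/W
E = A × HDD × 24 / R / 1000 = 282 × 4250 × 24 / 8.175 / 1000 = 3519 kWh

3520 kWh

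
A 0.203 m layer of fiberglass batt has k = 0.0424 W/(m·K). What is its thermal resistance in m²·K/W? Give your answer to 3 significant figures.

R = L/k = 0.203/0.0424 = 4.788 m²·K/W

4.79 m²·K/W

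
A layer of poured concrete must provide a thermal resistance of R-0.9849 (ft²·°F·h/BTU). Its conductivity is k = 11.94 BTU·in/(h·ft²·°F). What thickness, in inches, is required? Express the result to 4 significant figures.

11.76 in

L = R × k = 0.9849 × 11.94 = 11.76 in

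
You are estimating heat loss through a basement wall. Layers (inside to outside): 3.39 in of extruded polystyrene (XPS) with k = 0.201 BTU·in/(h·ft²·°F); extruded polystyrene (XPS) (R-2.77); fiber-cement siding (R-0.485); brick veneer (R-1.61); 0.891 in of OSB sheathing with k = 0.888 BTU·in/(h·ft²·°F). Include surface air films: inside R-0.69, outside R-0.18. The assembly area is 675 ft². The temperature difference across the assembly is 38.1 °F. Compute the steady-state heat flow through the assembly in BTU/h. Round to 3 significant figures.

1090 BTU/h

3.39/0.201 = 16.87
0.891/0.888 = 1.003
R_total = 0.69 + 16.87 + 2.77 + 0.485 + 1.61 + 1.003 + 0.18 = 23.6 ft²·°F·h/BTU
Q = A·ΔT/R = 675 × 38.1 / 23.6 = 1090 BTU/h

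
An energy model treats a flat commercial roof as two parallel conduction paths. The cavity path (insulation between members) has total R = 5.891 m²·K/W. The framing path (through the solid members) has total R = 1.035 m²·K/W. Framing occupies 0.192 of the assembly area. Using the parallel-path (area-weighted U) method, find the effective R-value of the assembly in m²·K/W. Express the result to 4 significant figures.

3.099 m²·K/W

U_eff = 0.808/5.891 + 0.192/1.035 = 0.13716 + 0.18551 = 0.32267
R_eff = 1/U_eff = 3.0992 m²·K/W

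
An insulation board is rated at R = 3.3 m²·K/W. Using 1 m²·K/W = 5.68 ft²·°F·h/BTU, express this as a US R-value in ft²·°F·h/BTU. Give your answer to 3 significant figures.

R_US = 3.3 × 5.68 = 18.74

18.7 ft²·°F·h/BTU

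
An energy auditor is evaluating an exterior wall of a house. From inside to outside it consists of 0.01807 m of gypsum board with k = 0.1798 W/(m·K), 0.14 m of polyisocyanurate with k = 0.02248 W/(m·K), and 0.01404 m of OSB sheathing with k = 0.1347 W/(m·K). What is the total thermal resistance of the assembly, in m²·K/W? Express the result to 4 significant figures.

6.432 m²·K/W

0.01807/0.1798 = 0.1005
0.14/0.02248 = 6.2278
0.01404/0.1347 = 0.10423
R_total = 0.1005 + 6.2278 + 0.10423 = 6.4325 m²·K/W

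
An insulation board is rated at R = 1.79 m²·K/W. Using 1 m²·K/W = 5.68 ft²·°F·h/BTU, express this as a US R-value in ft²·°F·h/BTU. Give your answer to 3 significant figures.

R_US = 1.79 × 5.68 = 10.17

10.2 ft²·°F·h/BTU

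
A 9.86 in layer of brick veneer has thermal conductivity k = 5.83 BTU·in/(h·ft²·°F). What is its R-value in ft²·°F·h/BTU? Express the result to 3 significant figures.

R = L/k = 9.86/5.83 = 1.691 ft²·°F·h/BTU

1.69 ft²·°F·h/BTU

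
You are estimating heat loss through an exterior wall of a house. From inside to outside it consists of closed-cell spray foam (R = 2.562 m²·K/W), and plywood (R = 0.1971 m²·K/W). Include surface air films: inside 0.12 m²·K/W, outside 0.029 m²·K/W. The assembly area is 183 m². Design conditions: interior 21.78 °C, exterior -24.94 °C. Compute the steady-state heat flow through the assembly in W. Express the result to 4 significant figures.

R_total = 0.12 + 2.562 + 0.1971 + 0.029 = 2.9081 m²·K/W
Q = A·ΔT/R = 183 × (21.78 − (-24.94)) / 2.9081 = 2940 W

2940 W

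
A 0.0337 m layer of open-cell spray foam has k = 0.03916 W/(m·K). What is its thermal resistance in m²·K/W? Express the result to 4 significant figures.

R = L/k = 0.0337/0.03916 = 0.86057 m²·K/W

0.8606 m²·K/W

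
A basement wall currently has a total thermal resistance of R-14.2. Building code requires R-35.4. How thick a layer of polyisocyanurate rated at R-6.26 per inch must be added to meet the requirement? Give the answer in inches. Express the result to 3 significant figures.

3.39 in

ΔR = 35.4 − 14.2 = 21.2 ft²·°F·h/BTU
L = ΔR / (R/in) = 21.2/6.26 = 3.387 in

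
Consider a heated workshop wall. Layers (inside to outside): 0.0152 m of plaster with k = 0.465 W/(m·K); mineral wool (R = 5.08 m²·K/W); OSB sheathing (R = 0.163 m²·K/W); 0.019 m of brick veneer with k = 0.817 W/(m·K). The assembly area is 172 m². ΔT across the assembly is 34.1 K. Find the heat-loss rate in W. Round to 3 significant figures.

1110 W

0.0152/0.465 = 0.03269
0.019/0.817 = 0.02326
R_total = 0.03269 + 5.08 + 0.163 + 0.02326 = 5.299 m²·K/W
Q = A·ΔT/R = 172 × 34.1 / 5.299 = 1107 W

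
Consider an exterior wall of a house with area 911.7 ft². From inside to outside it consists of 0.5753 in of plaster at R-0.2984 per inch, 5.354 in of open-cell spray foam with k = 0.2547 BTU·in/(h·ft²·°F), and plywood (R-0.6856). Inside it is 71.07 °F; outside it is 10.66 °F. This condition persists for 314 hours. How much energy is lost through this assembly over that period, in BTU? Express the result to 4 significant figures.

790500 BTU

0.5753 × 0.2984 = 0.17167
5.354/0.2547 = 21.021
R_total = 0.17167 + 21.021 + 0.6856 = 21.878 ft²·°F·h/BTU
Q = 911.7 × (71.07 − 10.66) / 21.878 = 2517.4 BTU/h
E = 2517.4 × 314 = 790460 BTU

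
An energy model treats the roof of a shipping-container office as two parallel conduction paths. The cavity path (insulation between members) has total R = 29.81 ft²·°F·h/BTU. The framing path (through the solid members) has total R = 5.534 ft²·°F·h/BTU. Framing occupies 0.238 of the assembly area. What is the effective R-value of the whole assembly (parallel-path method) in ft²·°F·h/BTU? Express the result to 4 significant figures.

U_eff = 0.762/29.81 + 0.238/5.534 = 0.025562 + 0.043007 = 0.068569
R_eff = 1/U_eff = 14.584 ft²·°F·h/BTU

14.58 ft²·°F·h/BTU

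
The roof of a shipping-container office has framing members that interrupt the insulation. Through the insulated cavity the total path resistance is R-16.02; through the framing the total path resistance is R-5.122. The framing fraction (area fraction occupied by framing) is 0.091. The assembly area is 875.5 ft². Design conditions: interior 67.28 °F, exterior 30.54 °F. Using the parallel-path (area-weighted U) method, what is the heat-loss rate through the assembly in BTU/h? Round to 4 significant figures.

2397 BTU/h

U_eff = 0.909/16.02 + 0.091/5.122 = 0.056742 + 0.017766 = 0.074508
R_eff = 1/U_eff = 13.421 ft²·°F·h/BTU
Q = 875.5 × (67.28 − 30.54) / 13.421 = 2396.6 BTU/h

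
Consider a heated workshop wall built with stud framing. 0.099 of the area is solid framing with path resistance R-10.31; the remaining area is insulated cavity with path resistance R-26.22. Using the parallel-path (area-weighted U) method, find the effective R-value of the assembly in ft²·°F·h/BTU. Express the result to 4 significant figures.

22.75 ft²·°F·h/BTU

U_eff = 0.901/26.22 + 0.099/10.31 = 0.034363 + 0.0096023 = 0.043965
R_eff = 1/U_eff = 22.745 ft²·°F·h/BTU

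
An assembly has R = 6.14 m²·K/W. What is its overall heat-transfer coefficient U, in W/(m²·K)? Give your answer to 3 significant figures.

0.163 W/(m²·K)

U = 1/R = 1/6.14 = 0.1629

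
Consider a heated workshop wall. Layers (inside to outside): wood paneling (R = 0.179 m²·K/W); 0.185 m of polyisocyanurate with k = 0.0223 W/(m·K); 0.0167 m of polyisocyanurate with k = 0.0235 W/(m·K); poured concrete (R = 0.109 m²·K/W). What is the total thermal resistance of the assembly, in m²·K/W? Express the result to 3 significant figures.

9.29 m²·K/W

0.185/0.0223 = 8.296
0.0167/0.0235 = 0.7106
R_total = 0.179 + 8.296 + 0.7106 + 0.109 = 9.295 m²·K/W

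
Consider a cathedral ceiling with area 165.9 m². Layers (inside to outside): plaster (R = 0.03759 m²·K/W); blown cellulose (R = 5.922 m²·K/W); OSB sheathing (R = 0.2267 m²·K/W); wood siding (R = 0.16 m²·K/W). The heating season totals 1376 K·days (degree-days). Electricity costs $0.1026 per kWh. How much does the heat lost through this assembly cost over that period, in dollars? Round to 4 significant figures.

R_total = 0.03759 + 5.922 + 0.2267 + 0.16 = 6.3463 m²·K/W
E = A × HDD × 24 / R / 1000 = 165.9 × 1376 × 24 / 6.3463 / 1000 = 863.29 kWh
Cost = 863.29 × 0.1026 = $88.573

88.57 dollars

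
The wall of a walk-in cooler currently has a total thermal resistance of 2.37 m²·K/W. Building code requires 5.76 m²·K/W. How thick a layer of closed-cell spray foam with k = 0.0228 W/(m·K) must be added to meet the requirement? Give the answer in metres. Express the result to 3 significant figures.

ΔR = 5.76 − 2.37 = 3.39 m²·K/W
L = ΔR × k = 3.39 × 0.0228 = 0.07729 m

0.0773 m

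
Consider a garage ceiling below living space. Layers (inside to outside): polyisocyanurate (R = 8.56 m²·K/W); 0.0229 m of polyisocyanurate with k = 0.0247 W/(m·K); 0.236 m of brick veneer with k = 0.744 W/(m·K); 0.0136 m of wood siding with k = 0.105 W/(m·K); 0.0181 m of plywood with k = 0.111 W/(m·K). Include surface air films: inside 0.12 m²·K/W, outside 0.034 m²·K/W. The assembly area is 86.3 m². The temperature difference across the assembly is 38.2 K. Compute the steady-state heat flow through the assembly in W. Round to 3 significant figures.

0.0229/0.0247 = 0.9271
0.236/0.744 = 0.3172
0.0136/0.105 = 0.1295
0.0181/0.111 = 0.1631
R_total = 0.12 + 8.56 + 0.9271 + 0.3172 + 0.1295 + 0.1631 + 0.034 = 10.25 m²·K/W
Q = A·ΔT/R = 86.3 × 38.2 / 10.25 = 321.6 W

322 W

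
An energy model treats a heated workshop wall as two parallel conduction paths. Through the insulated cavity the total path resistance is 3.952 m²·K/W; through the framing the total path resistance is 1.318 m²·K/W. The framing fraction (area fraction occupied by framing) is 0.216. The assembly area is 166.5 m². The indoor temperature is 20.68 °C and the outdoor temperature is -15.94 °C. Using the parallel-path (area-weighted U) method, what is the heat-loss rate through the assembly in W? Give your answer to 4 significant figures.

U_eff = 0.784/3.952 + 0.216/1.318 = 0.19838 + 0.16388 = 0.36227
R_eff = 1/U_eff = 2.7604 m²·K/W
Q = 166.5 × (20.68 − (-15.94)) / 2.7604 = 2208.8 W

2209 W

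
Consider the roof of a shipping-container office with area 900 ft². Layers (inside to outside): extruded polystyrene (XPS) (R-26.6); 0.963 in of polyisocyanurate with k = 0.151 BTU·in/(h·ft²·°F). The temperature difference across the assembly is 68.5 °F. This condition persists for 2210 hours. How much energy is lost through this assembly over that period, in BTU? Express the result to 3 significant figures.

4130000 BTU

0.963/0.151 = 6.377
R_total = 26.6 + 6.377 = 32.98 ft²·°F·h/BTU
Q = 900 × 68.5 / 32.98 = 1869 BTU/h
E = 1869 × 2210 = 4132000 BTU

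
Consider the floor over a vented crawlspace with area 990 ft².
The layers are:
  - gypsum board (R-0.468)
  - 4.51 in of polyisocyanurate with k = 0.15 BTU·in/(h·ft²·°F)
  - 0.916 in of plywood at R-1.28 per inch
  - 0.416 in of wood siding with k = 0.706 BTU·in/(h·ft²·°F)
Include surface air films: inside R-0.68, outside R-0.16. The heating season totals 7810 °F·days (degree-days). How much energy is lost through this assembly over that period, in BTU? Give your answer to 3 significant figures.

5600000 BTU

4.51/0.15 = 30.07
0.916 × 1.28 = 1.172
0.416/0.706 = 0.5892
R_total = 0.68 + 0.468 + 30.07 + 1.172 + 0.5892 + 0.16 = 33.14 ft²·°F·h/BTU
E = A × HDD × 24 / R = 990 × 7810 × 24 / 33.14 = 5600000 BTU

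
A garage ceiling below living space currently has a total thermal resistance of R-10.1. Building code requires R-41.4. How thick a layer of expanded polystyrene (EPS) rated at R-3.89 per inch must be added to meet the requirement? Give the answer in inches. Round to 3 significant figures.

ΔR = 41.4 − 10.1 = 31.3 ft²·°F·h/BTU
L = ΔR / (R/in) = 31.3/3.89 = 8.046 in

8.05 in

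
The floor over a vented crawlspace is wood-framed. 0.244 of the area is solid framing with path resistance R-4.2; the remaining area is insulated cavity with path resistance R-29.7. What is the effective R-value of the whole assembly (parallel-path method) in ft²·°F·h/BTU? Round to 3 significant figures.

12.0 ft²·°F·h/BTU

U_eff = 0.756/29.7 + 0.244/4.2 = 0.02545 + 0.0581 = 0.08355
R_eff = 1/U_eff = 11.97 ft²·°F·h/BTU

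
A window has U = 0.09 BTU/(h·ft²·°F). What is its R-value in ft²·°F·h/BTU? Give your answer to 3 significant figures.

R = 1/U = 1/0.09 = 11.11

11.1 ft²·°F·h/BTU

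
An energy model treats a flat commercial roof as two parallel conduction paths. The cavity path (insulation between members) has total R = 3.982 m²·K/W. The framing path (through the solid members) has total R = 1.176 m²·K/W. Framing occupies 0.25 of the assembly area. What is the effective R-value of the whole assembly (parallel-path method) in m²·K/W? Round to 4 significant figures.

U_eff = 0.75/3.982 + 0.25/1.176 = 0.18835 + 0.21259 = 0.40093
R_eff = 1/U_eff = 2.4942 m²·K/W

2.494 m²·K/W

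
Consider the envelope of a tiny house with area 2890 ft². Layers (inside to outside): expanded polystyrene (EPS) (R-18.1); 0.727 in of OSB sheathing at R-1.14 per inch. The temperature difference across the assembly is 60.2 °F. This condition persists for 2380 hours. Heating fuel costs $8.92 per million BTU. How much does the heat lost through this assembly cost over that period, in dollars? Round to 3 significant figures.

195 dollars

0.727 × 1.14 = 0.8288
R_total = 18.1 + 0.8288 = 18.93 ft²·°F·h/BTU
Q = 2890 × 60.2 / 18.93 = 9191 BTU/h
E = 9191 × 2380 = 21880000 BTU
Cost = 21880000/10⁶ × 8.92 = $195.1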